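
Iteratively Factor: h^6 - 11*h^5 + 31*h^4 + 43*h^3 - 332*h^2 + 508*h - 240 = (h - 1)*(h^5 - 10*h^4 + 21*h^3 + 64*h^2 - 268*h + 240) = (h - 1)*(h + 3)*(h^4 - 13*h^3 + 60*h^2 - 116*h + 80) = (h - 4)*(h - 1)*(h + 3)*(h^3 - 9*h^2 + 24*h - 20) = (h - 4)*(h - 2)*(h - 1)*(h + 3)*(h^2 - 7*h + 10) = (h - 4)*(h - 2)^2*(h - 1)*(h + 3)*(h - 5)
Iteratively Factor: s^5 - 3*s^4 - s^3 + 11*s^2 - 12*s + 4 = (s - 1)*(s^4 - 2*s^3 - 3*s^2 + 8*s - 4) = (s - 1)*(s + 2)*(s^3 - 4*s^2 + 5*s - 2) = (s - 2)*(s - 1)*(s + 2)*(s^2 - 2*s + 1) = (s - 2)*(s - 1)^2*(s + 2)*(s - 1)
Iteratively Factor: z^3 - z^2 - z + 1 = (z - 1)*(z^2 - 1) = (z - 1)*(z + 1)*(z - 1)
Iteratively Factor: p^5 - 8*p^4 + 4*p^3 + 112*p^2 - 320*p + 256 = (p - 4)*(p^4 - 4*p^3 - 12*p^2 + 64*p - 64) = (p - 4)*(p + 4)*(p^3 - 8*p^2 + 20*p - 16) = (p - 4)*(p - 2)*(p + 4)*(p^2 - 6*p + 8) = (p - 4)*(p - 2)^2*(p + 4)*(p - 4)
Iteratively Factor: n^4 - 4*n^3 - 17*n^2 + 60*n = (n + 4)*(n^3 - 8*n^2 + 15*n) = n*(n + 4)*(n^2 - 8*n + 15) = n*(n - 3)*(n + 4)*(n - 5)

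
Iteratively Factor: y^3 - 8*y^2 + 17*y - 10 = (y - 1)*(y^2 - 7*y + 10) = (y - 5)*(y - 1)*(y - 2)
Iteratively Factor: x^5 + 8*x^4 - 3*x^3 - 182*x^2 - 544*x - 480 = (x + 3)*(x^4 + 5*x^3 - 18*x^2 - 128*x - 160) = (x - 5)*(x + 3)*(x^3 + 10*x^2 + 32*x + 32) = (x - 5)*(x + 3)*(x + 4)*(x^2 + 6*x + 8) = (x - 5)*(x + 3)*(x + 4)^2*(x + 2)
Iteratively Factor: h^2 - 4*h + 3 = (h - 1)*(h - 3)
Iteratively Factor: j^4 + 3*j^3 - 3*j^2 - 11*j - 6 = (j - 2)*(j^3 + 5*j^2 + 7*j + 3) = (j - 2)*(j + 3)*(j^2 + 2*j + 1) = (j - 2)*(j + 1)*(j + 3)*(j + 1)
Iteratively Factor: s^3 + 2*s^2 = (s)*(s^2 + 2*s) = s*(s + 2)*(s)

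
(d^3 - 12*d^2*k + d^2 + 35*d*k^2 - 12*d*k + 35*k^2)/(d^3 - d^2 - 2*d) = (d^2 - 12*d*k + 35*k^2)/(d*(d - 2))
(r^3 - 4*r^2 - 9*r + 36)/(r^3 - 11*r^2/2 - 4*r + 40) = 2*(r^2 - 9)/(2*r^2 - 3*r - 20)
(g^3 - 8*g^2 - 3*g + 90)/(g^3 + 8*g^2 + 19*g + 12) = (g^2 - 11*g + 30)/(g^2 + 5*g + 4)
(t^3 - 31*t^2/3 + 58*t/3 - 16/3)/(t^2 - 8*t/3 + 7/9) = 3*(t^2 - 10*t + 16)/(3*t - 7)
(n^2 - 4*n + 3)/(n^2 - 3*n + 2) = (n - 3)/(n - 2)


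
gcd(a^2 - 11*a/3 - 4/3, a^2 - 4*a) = a - 4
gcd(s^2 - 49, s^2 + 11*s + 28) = s + 7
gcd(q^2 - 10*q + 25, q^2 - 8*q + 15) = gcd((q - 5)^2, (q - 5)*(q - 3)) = q - 5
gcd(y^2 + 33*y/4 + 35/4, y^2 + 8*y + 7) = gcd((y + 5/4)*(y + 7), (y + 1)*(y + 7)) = y + 7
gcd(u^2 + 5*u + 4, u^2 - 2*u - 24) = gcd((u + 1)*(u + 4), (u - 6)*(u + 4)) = u + 4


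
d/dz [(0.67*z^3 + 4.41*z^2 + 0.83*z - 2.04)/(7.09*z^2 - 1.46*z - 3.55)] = (4.7503*z^4 - 1.9564*z^3 - 19.4588*z^2 - 2.3838*z - 5.9249)/(50.2681*z^4 - 20.7028*z^3 - 48.2074*z^2 + 10.366*z + 12.6025)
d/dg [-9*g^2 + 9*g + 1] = 9 - 18*g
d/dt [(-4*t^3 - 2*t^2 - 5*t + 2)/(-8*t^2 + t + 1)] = (32*t^4 - 8*t^3 - 54*t^2 + 28*t - 7)/(64*t^4 - 16*t^3 - 15*t^2 + 2*t + 1)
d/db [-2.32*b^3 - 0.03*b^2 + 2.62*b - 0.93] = -6.96*b^2 - 0.06*b + 2.62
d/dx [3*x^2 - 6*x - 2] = 6*x - 6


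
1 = 1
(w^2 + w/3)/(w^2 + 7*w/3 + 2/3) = w/(w + 2)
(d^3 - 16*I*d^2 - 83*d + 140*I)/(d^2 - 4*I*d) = d - 12*I - 35/d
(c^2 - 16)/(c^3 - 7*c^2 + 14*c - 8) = (c + 4)/(c^2 - 3*c + 2)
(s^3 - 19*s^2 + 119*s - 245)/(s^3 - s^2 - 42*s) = (s^2 - 12*s + 35)/(s*(s + 6))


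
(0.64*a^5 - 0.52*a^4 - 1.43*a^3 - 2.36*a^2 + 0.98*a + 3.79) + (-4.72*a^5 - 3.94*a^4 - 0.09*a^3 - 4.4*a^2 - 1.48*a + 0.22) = -4.08*a^5 - 4.46*a^4 - 1.52*a^3 - 6.76*a^2 - 0.5*a + 4.01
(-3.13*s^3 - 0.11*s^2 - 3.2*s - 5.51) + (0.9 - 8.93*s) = -3.13*s^3 - 0.11*s^2 - 12.13*s - 4.61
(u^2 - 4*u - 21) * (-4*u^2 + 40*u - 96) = -4*u^4 + 56*u^3 - 172*u^2 - 456*u + 2016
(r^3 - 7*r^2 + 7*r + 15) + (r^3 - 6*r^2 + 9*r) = 2*r^3 - 13*r^2 + 16*r + 15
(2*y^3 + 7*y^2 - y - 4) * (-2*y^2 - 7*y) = -4*y^5 - 28*y^4 - 47*y^3 + 15*y^2 + 28*y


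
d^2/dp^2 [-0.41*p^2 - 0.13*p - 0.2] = -0.820000000000000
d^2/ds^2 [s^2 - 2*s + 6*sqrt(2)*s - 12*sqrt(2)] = 2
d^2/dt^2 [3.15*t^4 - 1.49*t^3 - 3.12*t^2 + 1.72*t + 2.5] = 37.8*t^2 - 8.94*t - 6.24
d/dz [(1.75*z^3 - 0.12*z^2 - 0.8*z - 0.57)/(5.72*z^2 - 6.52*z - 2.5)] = (10.01*z^4 - 22.82*z^3 - 7.7666*z^2 + 7.1208*z - 1.7164)/(32.7184*z^4 - 74.5888*z^3 + 13.9104*z^2 + 32.6*z + 6.25)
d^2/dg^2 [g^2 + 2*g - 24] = 2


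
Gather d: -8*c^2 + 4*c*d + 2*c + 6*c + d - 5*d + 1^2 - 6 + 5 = -8*c^2 + 8*c + d*(4*c - 4)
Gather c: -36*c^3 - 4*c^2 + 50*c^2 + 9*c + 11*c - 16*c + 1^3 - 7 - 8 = -36*c^3 + 46*c^2 + 4*c - 14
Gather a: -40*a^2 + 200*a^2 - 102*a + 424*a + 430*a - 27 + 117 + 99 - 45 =160*a^2 + 752*a + 144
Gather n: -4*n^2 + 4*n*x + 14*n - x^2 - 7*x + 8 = -4*n^2 + n*(4*x + 14) - x^2 - 7*x + 8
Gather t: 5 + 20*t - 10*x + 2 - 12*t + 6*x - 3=8*t - 4*x + 4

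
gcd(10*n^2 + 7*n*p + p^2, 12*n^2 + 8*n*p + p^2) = 2*n + p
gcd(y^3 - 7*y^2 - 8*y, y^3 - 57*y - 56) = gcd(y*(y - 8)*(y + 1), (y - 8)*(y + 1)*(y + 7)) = y^2 - 7*y - 8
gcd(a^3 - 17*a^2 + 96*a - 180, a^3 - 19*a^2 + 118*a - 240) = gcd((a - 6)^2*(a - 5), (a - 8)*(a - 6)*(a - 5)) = a^2 - 11*a + 30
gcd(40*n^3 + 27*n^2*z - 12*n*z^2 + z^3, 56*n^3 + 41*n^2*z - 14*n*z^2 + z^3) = -8*n^2 - 7*n*z + z^2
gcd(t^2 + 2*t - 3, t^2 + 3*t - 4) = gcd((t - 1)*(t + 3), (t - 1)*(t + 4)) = t - 1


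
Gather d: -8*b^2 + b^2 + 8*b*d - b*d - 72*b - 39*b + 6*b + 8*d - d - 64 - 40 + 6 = -7*b^2 - 105*b + d*(7*b + 7) - 98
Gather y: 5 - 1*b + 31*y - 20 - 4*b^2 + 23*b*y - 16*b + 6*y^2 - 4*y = -4*b^2 - 17*b + 6*y^2 + y*(23*b + 27) - 15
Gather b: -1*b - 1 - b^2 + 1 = -b^2 - b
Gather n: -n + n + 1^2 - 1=0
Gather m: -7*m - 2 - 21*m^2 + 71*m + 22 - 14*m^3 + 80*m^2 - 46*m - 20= -14*m^3 + 59*m^2 + 18*m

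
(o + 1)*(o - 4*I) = o^2 + o - 4*I*o - 4*I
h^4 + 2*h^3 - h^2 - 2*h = h*(h - 1)*(h + 1)*(h + 2)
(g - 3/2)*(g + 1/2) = g^2 - g - 3/4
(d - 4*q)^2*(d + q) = d^3 - 7*d^2*q + 8*d*q^2 + 16*q^3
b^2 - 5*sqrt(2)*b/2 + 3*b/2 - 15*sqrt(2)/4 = (b + 3/2)*(b - 5*sqrt(2)/2)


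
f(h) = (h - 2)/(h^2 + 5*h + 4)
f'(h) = (-2*h - 5)*(h - 2)/(h^2 + 5*h + 4)^2 + 1/(h^2 + 5*h + 4) = (h^2 + 5*h - (h - 2)*(2*h + 5) + 4)/(h^2 + 5*h + 4)^2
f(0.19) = -0.36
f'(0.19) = 0.59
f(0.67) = -0.17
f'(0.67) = 0.27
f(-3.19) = 2.93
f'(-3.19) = -2.84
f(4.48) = 0.05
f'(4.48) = 0.01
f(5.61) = 0.06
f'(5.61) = 0.00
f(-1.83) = 2.13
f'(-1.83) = 1.03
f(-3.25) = 3.11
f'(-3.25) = -3.36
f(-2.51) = 2.00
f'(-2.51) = -0.46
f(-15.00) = -0.11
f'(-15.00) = -0.01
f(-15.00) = -0.11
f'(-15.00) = -0.01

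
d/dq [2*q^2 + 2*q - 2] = 4*q + 2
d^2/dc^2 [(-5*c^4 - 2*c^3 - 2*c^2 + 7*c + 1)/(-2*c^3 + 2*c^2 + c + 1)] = 2*(46*c^6 - 12*c^5 + 141*c^4 + 52*c^3 - 66*c^2 + 36*c + 10)/(8*c^9 - 24*c^8 + 12*c^7 + 4*c^6 + 18*c^5 - 6*c^4 - 7*c^3 - 9*c^2 - 3*c - 1)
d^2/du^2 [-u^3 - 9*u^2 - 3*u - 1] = -6*u - 18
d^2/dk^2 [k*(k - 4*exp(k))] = -4*k*exp(k) - 8*exp(k) + 2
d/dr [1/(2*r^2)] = -1/r^3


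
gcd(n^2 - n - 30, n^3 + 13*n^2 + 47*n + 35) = n + 5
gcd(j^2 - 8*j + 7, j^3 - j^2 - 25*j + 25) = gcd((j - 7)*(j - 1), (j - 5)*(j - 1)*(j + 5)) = j - 1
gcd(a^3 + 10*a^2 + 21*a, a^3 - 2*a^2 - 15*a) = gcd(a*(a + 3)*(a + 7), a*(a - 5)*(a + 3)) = a^2 + 3*a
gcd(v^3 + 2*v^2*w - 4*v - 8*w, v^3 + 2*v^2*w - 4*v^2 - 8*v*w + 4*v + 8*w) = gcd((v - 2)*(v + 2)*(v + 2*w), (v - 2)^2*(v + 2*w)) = v^2 + 2*v*w - 2*v - 4*w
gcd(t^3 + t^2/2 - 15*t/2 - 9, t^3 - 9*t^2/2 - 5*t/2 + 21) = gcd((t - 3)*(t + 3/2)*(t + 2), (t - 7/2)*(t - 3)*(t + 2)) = t^2 - t - 6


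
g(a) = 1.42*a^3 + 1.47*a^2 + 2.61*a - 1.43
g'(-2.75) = 26.74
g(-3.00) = -34.37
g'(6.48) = 200.54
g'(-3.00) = 32.13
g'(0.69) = 6.67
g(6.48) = 463.59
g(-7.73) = -589.65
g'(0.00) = 2.61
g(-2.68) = -25.20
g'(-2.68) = 25.33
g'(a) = 4.26*a^2 + 2.94*a + 2.61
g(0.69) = 1.54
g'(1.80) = 21.70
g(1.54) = 11.26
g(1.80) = 16.31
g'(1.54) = 17.24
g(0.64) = 1.21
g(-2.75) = -27.02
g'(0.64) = 6.24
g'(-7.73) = 234.43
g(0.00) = -1.43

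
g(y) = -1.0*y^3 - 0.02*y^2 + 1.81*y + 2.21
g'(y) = -3.0*y^2 - 0.04*y + 1.81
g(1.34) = 2.19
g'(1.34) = -3.63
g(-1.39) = 2.34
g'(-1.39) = -3.93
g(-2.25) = 9.43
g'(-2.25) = -13.29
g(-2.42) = 11.89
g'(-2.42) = -15.66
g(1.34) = 2.19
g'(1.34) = -3.63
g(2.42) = -7.70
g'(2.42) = -15.86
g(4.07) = -58.17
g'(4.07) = -48.05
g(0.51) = 3.00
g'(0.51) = 1.01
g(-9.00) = 713.30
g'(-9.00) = -240.83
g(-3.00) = 23.60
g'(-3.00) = -25.07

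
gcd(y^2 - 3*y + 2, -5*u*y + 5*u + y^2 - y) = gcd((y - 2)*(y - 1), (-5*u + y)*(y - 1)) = y - 1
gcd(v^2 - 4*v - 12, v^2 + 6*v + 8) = v + 2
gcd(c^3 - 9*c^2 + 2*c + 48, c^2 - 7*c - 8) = c - 8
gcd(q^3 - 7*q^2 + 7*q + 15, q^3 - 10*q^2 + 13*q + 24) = q^2 - 2*q - 3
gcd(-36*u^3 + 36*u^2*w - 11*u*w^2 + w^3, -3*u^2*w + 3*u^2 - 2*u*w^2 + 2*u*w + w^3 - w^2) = 3*u - w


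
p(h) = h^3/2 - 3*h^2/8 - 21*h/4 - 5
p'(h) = 3*h^2/2 - 3*h/4 - 21/4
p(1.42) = -11.78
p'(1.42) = -3.29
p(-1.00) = -0.62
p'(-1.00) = -3.00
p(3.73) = -3.85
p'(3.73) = 12.82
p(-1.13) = -0.27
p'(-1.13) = -2.49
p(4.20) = 3.38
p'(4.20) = 18.06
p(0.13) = -5.69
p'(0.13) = -5.32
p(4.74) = 14.94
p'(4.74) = 24.90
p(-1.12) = -0.29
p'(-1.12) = -2.53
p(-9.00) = -352.62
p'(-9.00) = 123.00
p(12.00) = 742.00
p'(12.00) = 201.75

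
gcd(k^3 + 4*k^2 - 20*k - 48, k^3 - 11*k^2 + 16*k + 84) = k + 2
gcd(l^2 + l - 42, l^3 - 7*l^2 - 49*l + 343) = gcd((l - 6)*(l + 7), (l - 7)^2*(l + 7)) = l + 7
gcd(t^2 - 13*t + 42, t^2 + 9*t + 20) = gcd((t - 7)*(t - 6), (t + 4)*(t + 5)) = 1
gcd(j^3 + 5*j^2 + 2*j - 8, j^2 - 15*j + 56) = 1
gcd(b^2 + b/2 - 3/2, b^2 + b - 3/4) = b + 3/2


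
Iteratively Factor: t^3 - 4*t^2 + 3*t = (t - 1)*(t^2 - 3*t) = t*(t - 1)*(t - 3)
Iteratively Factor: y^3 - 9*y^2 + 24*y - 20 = (y - 2)*(y^2 - 7*y + 10) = (y - 5)*(y - 2)*(y - 2)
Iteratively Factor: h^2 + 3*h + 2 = (h + 1)*(h + 2)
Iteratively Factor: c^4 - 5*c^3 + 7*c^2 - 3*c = (c - 3)*(c^3 - 2*c^2 + c) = (c - 3)*(c - 1)*(c^2 - c) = (c - 3)*(c - 1)^2*(c)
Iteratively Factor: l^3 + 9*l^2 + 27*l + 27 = (l + 3)*(l^2 + 6*l + 9) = (l + 3)^2*(l + 3)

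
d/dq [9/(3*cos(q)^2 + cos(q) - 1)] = 9*(6*cos(q) + 1)*sin(q)/(3*cos(q)^2 + cos(q) - 1)^2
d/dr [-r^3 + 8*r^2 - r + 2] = -3*r^2 + 16*r - 1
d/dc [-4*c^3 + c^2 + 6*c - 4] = -12*c^2 + 2*c + 6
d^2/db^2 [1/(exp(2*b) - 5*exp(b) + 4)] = ((5 - 4*exp(b))*(exp(2*b) - 5*exp(b) + 4) + 2*(2*exp(b) - 5)^2*exp(b))*exp(b)/(exp(2*b) - 5*exp(b) + 4)^3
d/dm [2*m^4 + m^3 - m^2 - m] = 8*m^3 + 3*m^2 - 2*m - 1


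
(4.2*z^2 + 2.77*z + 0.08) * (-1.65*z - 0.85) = -6.93*z^3 - 8.1405*z^2 - 2.4865*z - 0.068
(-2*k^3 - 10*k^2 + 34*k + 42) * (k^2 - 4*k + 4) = -2*k^5 - 2*k^4 + 66*k^3 - 134*k^2 - 32*k + 168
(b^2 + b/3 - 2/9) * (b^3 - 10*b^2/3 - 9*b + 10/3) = b^5 - 3*b^4 - 31*b^3/3 + 29*b^2/27 + 28*b/9 - 20/27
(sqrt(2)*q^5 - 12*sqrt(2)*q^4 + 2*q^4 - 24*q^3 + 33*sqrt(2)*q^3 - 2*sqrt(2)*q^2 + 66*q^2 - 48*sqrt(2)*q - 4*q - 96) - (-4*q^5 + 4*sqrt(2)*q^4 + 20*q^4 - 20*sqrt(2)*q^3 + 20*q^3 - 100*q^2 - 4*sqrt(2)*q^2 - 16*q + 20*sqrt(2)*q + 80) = sqrt(2)*q^5 + 4*q^5 - 16*sqrt(2)*q^4 - 18*q^4 - 44*q^3 + 53*sqrt(2)*q^3 + 2*sqrt(2)*q^2 + 166*q^2 - 68*sqrt(2)*q + 12*q - 176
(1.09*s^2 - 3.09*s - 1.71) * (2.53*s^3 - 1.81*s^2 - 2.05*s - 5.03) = 2.7577*s^5 - 9.7906*s^4 - 0.9679*s^3 + 3.9469*s^2 + 19.0482*s + 8.6013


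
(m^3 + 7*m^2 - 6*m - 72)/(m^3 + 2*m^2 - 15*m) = (m^2 + 10*m + 24)/(m*(m + 5))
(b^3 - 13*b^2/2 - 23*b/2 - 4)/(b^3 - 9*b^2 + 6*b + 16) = (b + 1/2)/(b - 2)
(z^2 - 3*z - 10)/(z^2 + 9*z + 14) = (z - 5)/(z + 7)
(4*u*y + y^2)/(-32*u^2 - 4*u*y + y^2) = y/(-8*u + y)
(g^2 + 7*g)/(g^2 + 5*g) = (g + 7)/(g + 5)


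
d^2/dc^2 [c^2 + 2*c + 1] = 2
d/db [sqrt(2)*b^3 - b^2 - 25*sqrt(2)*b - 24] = 3*sqrt(2)*b^2 - 2*b - 25*sqrt(2)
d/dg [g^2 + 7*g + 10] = 2*g + 7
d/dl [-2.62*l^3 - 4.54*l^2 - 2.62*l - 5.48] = -7.86*l^2 - 9.08*l - 2.62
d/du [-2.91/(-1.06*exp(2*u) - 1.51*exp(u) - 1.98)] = (-6.1692*exp(u) - 4.3941)*exp(u)/(1.06*exp(2*u) + 1.51*exp(u) + 1.98)^2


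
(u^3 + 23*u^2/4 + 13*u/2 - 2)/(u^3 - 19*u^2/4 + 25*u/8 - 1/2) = 2*(u^2 + 6*u + 8)/(2*u^2 - 9*u + 4)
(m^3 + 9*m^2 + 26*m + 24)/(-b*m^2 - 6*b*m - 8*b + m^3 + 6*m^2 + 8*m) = (-m - 3)/(b - m)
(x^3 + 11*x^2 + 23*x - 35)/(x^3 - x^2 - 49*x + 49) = (x + 5)/(x - 7)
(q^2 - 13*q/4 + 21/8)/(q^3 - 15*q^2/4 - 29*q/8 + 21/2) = (4*q - 7)/(4*q^2 - 9*q - 28)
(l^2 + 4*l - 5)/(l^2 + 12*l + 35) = (l - 1)/(l + 7)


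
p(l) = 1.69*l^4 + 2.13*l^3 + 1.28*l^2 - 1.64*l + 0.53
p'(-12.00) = -10793.48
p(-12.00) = 31567.73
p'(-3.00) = -134.33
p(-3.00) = 96.35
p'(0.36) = 0.43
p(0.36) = 0.23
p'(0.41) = 0.95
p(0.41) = 0.27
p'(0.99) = 13.72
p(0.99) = 3.85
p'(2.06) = 89.84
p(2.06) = 51.64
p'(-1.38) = -10.77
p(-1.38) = 5.76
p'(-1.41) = -11.50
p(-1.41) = 6.10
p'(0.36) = 0.43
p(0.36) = 0.23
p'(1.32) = 28.42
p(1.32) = 10.63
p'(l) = 6.76*l^3 + 6.39*l^2 + 2.56*l - 1.64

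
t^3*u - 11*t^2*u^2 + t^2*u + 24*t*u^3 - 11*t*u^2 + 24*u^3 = (t - 8*u)*(t - 3*u)*(t*u + u)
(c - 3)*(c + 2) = c^2 - c - 6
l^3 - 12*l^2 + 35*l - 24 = (l - 8)*(l - 3)*(l - 1)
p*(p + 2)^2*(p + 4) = p^4 + 8*p^3 + 20*p^2 + 16*p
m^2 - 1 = (m - 1)*(m + 1)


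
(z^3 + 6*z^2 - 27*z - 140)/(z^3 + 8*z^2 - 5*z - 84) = (z - 5)/(z - 3)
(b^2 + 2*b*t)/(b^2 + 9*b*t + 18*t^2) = b*(b + 2*t)/(b^2 + 9*b*t + 18*t^2)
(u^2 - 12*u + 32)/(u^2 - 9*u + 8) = (u - 4)/(u - 1)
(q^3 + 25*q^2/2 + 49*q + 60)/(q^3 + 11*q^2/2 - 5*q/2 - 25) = (q^2 + 10*q + 24)/(q^2 + 3*q - 10)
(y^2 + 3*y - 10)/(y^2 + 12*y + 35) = (y - 2)/(y + 7)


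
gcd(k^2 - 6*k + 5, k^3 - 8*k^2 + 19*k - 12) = k - 1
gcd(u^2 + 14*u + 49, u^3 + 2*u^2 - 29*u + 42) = u + 7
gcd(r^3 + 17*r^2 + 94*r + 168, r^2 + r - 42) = r + 7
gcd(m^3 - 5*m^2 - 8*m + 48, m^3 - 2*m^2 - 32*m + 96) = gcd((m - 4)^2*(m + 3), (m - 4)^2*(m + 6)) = m^2 - 8*m + 16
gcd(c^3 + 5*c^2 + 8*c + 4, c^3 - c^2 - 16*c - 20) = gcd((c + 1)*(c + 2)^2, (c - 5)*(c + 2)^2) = c^2 + 4*c + 4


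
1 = 1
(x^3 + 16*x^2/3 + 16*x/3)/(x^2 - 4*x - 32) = x*(3*x + 4)/(3*(x - 8))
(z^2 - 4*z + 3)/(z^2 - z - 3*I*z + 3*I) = (z - 3)/(z - 3*I)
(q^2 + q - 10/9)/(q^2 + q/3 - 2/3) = (q + 5/3)/(q + 1)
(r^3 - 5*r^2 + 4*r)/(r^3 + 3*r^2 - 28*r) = (r - 1)/(r + 7)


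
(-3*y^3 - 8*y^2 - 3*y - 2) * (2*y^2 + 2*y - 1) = -6*y^5 - 22*y^4 - 19*y^3 - 2*y^2 - y + 2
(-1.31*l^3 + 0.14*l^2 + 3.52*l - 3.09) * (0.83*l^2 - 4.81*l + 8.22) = -1.0873*l^5 + 6.4173*l^4 - 8.52*l^3 - 18.3451*l^2 + 43.7973*l - 25.3998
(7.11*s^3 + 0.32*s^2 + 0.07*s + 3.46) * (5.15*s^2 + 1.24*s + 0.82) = 36.6165*s^5 + 10.4644*s^4 + 6.5875*s^3 + 18.1682*s^2 + 4.3478*s + 2.8372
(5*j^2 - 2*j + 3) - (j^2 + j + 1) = 4*j^2 - 3*j + 2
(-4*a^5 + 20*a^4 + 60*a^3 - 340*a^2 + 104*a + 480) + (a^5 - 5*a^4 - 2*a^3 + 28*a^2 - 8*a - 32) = -3*a^5 + 15*a^4 + 58*a^3 - 312*a^2 + 96*a + 448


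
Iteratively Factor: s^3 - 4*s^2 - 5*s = (s + 1)*(s^2 - 5*s) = (s - 5)*(s + 1)*(s)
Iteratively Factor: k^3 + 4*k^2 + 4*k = (k + 2)*(k^2 + 2*k) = k*(k + 2)*(k + 2)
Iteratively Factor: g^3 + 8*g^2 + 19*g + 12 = (g + 3)*(g^2 + 5*g + 4) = (g + 1)*(g + 3)*(g + 4)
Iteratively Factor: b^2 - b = (b)*(b - 1)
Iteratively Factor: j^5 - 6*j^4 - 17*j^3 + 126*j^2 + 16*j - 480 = (j + 2)*(j^4 - 8*j^3 - j^2 + 128*j - 240) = (j - 5)*(j + 2)*(j^3 - 3*j^2 - 16*j + 48) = (j - 5)*(j - 3)*(j + 2)*(j^2 - 16) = (j - 5)*(j - 4)*(j - 3)*(j + 2)*(j + 4)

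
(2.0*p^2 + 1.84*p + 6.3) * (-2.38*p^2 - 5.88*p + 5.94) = -4.76*p^4 - 16.1392*p^3 - 13.9332*p^2 - 26.1144*p + 37.422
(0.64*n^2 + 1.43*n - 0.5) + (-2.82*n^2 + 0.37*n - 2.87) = -2.18*n^2 + 1.8*n - 3.37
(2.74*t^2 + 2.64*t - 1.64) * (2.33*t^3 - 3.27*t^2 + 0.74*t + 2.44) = 6.3842*t^5 - 2.8086*t^4 - 10.4264*t^3 + 14.002*t^2 + 5.228*t - 4.0016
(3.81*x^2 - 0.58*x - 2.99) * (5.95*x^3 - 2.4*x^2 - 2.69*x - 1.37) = 22.6695*x^5 - 12.595*x^4 - 26.6474*x^3 + 3.5165*x^2 + 8.8377*x + 4.0963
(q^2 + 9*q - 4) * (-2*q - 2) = -2*q^3 - 20*q^2 - 10*q + 8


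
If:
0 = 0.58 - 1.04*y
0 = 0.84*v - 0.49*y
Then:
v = 0.33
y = 0.56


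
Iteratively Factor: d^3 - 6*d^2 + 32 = (d - 4)*(d^2 - 2*d - 8) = (d - 4)^2*(d + 2)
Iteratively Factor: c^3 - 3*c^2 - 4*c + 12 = (c - 3)*(c^2 - 4) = (c - 3)*(c + 2)*(c - 2)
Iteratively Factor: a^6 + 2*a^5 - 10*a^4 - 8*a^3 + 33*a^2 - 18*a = (a)*(a^5 + 2*a^4 - 10*a^3 - 8*a^2 + 33*a - 18) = a*(a + 3)*(a^4 - a^3 - 7*a^2 + 13*a - 6) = a*(a - 2)*(a + 3)*(a^3 + a^2 - 5*a + 3) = a*(a - 2)*(a - 1)*(a + 3)*(a^2 + 2*a - 3) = a*(a - 2)*(a - 1)^2*(a + 3)*(a + 3)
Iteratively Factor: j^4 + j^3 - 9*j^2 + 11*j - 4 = (j + 4)*(j^3 - 3*j^2 + 3*j - 1) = (j - 1)*(j + 4)*(j^2 - 2*j + 1) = (j - 1)^2*(j + 4)*(j - 1)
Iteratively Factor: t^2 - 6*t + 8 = (t - 2)*(t - 4)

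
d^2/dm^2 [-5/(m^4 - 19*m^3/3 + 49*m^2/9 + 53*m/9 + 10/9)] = 270*(-30*m^4 + 305*m^3 - 1069*m^2 + 1471*m - 773)/(81*m^10 - 1593*m^9 + 12123*m^8 - 43809*m^7 + 70273*m^6 - 18039*m^5 - 59199*m^4 + 15077*m^3 + 30570*m^2 + 9900*m + 1000)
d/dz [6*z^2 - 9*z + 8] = 12*z - 9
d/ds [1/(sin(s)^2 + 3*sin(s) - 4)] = -(2*sin(s) + 3)*cos(s)/(sin(s)^2 + 3*sin(s) - 4)^2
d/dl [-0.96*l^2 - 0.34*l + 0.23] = -1.92*l - 0.34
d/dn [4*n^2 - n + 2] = 8*n - 1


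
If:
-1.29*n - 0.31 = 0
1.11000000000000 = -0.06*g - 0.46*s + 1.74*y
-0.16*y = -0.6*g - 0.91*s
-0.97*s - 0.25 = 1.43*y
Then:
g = 1.51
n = -0.24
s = -0.92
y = 0.45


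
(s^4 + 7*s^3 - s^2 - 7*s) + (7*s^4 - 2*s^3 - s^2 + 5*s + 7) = 8*s^4 + 5*s^3 - 2*s^2 - 2*s + 7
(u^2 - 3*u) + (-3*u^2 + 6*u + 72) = -2*u^2 + 3*u + 72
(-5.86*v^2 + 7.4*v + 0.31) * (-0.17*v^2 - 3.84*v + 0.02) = 0.9962*v^4 + 21.2444*v^3 - 28.5859*v^2 - 1.0424*v + 0.0062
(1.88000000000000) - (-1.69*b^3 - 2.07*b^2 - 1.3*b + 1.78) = 1.69*b^3 + 2.07*b^2 + 1.3*b + 0.0999999999999999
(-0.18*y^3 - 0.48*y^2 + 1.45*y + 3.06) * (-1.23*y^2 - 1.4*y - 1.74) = 0.2214*y^5 + 0.8424*y^4 - 0.7983*y^3 - 4.9586*y^2 - 6.807*y - 5.3244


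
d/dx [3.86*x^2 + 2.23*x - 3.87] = 7.72*x + 2.23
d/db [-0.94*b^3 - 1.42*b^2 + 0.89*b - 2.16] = -2.82*b^2 - 2.84*b + 0.89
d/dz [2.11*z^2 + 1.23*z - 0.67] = 4.22*z + 1.23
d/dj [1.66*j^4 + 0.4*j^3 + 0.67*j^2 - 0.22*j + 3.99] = 6.64*j^3 + 1.2*j^2 + 1.34*j - 0.22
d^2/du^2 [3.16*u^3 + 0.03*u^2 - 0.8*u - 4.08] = 18.96*u + 0.06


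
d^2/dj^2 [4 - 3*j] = 0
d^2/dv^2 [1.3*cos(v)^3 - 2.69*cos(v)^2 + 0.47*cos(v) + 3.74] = -1.445*cos(v) + 5.38*cos(2*v) - 2.925*cos(3*v)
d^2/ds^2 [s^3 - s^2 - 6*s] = 6*s - 2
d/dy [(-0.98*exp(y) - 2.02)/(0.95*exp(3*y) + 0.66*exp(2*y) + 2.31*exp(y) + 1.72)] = (1.862*exp(3*y) + 6.4038*exp(2*y) + 2.6664*exp(y) + 2.9806)*exp(y)/(0.9025*exp(6*y) + 1.254*exp(5*y) + 4.8246*exp(4*y) + 6.3172*exp(3*y) + 7.6065*exp(2*y) + 7.9464*exp(y) + 2.9584)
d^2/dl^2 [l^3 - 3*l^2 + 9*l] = 6*l - 6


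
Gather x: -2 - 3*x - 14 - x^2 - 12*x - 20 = -x^2 - 15*x - 36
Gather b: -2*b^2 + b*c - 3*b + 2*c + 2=-2*b^2 + b*(c - 3) + 2*c + 2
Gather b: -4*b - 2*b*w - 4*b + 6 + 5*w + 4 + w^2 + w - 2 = b*(-2*w - 8) + w^2 + 6*w + 8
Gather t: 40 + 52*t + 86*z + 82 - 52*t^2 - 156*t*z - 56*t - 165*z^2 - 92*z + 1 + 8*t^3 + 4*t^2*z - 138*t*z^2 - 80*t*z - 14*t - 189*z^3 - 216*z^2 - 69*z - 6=8*t^3 + t^2*(4*z - 52) + t*(-138*z^2 - 236*z - 18) - 189*z^3 - 381*z^2 - 75*z + 117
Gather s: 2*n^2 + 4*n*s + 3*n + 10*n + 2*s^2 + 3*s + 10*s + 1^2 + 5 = 2*n^2 + 13*n + 2*s^2 + s*(4*n + 13) + 6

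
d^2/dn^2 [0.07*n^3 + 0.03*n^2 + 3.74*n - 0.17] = 0.42*n + 0.06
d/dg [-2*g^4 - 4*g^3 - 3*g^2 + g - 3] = -8*g^3 - 12*g^2 - 6*g + 1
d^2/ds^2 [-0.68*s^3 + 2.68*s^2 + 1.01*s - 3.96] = 5.36 - 4.08*s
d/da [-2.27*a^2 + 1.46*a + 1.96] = 1.46 - 4.54*a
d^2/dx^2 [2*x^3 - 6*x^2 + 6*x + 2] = 12*x - 12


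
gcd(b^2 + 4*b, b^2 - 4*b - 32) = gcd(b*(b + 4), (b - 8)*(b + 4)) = b + 4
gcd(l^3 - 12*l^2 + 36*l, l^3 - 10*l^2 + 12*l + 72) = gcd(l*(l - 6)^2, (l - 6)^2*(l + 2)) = l^2 - 12*l + 36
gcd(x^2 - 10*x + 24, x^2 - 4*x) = x - 4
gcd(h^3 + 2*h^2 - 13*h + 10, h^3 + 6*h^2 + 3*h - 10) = h^2 + 4*h - 5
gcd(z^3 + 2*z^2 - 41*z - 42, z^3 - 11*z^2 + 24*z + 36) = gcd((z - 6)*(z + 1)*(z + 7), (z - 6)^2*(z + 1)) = z^2 - 5*z - 6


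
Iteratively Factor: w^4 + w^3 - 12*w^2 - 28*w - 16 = (w + 1)*(w^3 - 12*w - 16) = (w + 1)*(w + 2)*(w^2 - 2*w - 8) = (w - 4)*(w + 1)*(w + 2)*(w + 2)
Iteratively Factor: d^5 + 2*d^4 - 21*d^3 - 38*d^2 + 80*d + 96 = (d - 4)*(d^4 + 6*d^3 + 3*d^2 - 26*d - 24) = (d - 4)*(d - 2)*(d^3 + 8*d^2 + 19*d + 12) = (d - 4)*(d - 2)*(d + 1)*(d^2 + 7*d + 12) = (d - 4)*(d - 2)*(d + 1)*(d + 3)*(d + 4)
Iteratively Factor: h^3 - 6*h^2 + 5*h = (h)*(h^2 - 6*h + 5) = h*(h - 5)*(h - 1)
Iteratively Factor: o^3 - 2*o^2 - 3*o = (o + 1)*(o^2 - 3*o) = (o - 3)*(o + 1)*(o)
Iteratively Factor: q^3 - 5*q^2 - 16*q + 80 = (q - 4)*(q^2 - q - 20) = (q - 5)*(q - 4)*(q + 4)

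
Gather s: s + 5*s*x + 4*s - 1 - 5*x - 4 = s*(5*x + 5) - 5*x - 5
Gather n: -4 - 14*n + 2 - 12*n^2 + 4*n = -12*n^2 - 10*n - 2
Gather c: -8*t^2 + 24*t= -8*t^2 + 24*t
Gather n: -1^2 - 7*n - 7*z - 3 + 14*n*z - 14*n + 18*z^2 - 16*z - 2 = n*(14*z - 21) + 18*z^2 - 23*z - 6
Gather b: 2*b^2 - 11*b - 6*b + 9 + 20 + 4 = 2*b^2 - 17*b + 33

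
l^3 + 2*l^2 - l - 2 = (l - 1)*(l + 1)*(l + 2)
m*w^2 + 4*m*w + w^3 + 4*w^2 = w*(m + w)*(w + 4)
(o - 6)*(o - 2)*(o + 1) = o^3 - 7*o^2 + 4*o + 12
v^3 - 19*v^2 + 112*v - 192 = (v - 8)^2*(v - 3)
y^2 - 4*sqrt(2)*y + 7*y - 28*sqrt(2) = (y + 7)*(y - 4*sqrt(2))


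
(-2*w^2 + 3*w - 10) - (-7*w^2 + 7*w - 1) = 5*w^2 - 4*w - 9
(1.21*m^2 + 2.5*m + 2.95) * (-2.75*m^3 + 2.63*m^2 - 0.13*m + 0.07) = -3.3275*m^5 - 3.6927*m^4 - 1.6948*m^3 + 7.5182*m^2 - 0.2085*m + 0.2065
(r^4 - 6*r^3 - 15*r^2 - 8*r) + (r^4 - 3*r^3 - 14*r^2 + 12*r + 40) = 2*r^4 - 9*r^3 - 29*r^2 + 4*r + 40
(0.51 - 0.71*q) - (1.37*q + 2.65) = -2.08*q - 2.14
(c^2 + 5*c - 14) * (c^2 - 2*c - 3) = c^4 + 3*c^3 - 27*c^2 + 13*c + 42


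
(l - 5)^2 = l^2 - 10*l + 25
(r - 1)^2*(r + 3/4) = r^3 - 5*r^2/4 - r/2 + 3/4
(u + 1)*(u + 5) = u^2 + 6*u + 5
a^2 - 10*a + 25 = (a - 5)^2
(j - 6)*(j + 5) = j^2 - j - 30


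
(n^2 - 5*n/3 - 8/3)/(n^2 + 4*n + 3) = (n - 8/3)/(n + 3)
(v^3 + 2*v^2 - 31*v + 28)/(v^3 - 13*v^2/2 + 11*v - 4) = 2*(v^2 + 6*v - 7)/(2*v^2 - 5*v + 2)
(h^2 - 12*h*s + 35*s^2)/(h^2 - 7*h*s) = (h - 5*s)/h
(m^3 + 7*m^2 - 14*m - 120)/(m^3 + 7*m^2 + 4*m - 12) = (m^2 + m - 20)/(m^2 + m - 2)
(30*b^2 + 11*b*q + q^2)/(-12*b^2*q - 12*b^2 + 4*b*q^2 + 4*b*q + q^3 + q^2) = (5*b + q)/(-2*b*q - 2*b + q^2 + q)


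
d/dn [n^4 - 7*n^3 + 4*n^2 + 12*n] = 4*n^3 - 21*n^2 + 8*n + 12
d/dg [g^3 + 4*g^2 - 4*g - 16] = 3*g^2 + 8*g - 4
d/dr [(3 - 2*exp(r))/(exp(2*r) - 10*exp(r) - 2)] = 2*((exp(r) - 5)*(2*exp(r) - 3) - exp(2*r) + 10*exp(r) + 2)*exp(r)/(-exp(2*r) + 10*exp(r) + 2)^2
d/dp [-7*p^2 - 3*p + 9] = -14*p - 3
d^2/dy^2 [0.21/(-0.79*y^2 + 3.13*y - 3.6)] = (0.262122*y^2 - 1.038534*y - 0.21*(1.58*y - 3.13)*(3.16*y - 6.26) + 1.19448)/(0.79*y^2 - 3.13*y + 3.6)^3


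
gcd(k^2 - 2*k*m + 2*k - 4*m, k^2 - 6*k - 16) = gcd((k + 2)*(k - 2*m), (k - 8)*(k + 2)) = k + 2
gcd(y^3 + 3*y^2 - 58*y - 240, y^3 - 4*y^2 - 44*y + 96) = y^2 - 2*y - 48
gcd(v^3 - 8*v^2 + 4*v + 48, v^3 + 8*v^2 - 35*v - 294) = v - 6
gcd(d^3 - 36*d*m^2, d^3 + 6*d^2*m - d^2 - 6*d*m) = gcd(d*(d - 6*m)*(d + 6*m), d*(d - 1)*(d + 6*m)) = d^2 + 6*d*m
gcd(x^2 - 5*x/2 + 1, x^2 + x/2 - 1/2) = x - 1/2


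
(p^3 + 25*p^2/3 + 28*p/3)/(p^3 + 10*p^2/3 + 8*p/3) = (p + 7)/(p + 2)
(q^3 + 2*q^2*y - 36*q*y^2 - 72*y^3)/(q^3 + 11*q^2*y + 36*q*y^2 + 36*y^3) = (q - 6*y)/(q + 3*y)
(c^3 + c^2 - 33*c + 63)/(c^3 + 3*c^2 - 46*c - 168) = (c^3 + c^2 - 33*c + 63)/(c^3 + 3*c^2 - 46*c - 168)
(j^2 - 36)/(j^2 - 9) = (j^2 - 36)/(j^2 - 9)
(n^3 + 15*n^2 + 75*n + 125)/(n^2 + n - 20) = (n^2 + 10*n + 25)/(n - 4)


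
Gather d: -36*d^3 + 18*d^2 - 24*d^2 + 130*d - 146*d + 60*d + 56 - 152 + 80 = -36*d^3 - 6*d^2 + 44*d - 16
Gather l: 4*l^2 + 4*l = 4*l^2 + 4*l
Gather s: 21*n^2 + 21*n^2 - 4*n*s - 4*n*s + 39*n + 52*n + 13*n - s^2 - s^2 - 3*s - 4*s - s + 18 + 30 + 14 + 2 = 42*n^2 + 104*n - 2*s^2 + s*(-8*n - 8) + 64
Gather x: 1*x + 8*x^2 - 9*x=8*x^2 - 8*x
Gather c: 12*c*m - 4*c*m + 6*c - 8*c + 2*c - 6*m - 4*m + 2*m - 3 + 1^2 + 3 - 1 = 8*c*m - 8*m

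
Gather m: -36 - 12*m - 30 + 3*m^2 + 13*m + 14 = 3*m^2 + m - 52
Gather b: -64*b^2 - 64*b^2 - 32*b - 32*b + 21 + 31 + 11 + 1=-128*b^2 - 64*b + 64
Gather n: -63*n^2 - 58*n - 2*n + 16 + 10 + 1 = -63*n^2 - 60*n + 27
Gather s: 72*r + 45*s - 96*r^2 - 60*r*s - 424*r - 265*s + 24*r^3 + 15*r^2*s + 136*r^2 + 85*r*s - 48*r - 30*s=24*r^3 + 40*r^2 - 400*r + s*(15*r^2 + 25*r - 250)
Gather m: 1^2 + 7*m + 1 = 7*m + 2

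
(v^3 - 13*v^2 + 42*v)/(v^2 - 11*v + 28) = v*(v - 6)/(v - 4)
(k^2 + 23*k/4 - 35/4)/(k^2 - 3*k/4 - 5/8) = 2*(k + 7)/(2*k + 1)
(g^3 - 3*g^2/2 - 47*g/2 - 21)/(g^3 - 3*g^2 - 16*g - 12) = (g + 7/2)/(g + 2)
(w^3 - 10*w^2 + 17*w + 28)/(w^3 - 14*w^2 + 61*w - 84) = (w + 1)/(w - 3)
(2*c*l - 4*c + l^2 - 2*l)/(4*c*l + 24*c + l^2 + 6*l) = (2*c*l - 4*c + l^2 - 2*l)/(4*c*l + 24*c + l^2 + 6*l)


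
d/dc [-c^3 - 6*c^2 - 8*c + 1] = -3*c^2 - 12*c - 8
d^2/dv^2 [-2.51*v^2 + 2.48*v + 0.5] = -5.02000000000000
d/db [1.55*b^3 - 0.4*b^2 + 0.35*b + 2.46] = 4.65*b^2 - 0.8*b + 0.35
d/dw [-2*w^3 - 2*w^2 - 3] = 2*w*(-3*w - 2)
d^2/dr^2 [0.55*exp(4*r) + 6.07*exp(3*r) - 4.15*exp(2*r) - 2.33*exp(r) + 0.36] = (8.8*exp(3*r) + 54.63*exp(2*r) - 16.6*exp(r) - 2.33)*exp(r)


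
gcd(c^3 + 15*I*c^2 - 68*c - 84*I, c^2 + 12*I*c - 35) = c + 7*I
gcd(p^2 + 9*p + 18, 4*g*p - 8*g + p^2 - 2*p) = 1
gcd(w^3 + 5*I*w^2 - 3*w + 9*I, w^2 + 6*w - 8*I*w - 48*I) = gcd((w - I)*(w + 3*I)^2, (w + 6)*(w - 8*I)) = 1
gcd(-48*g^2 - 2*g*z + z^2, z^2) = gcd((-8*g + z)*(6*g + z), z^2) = 1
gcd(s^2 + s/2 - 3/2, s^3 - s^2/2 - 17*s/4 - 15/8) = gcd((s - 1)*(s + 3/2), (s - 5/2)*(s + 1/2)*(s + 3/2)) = s + 3/2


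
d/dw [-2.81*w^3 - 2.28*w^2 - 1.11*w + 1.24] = -8.43*w^2 - 4.56*w - 1.11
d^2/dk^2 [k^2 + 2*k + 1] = 2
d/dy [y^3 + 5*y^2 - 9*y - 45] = 3*y^2 + 10*y - 9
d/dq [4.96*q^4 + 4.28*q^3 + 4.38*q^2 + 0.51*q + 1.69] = 19.84*q^3 + 12.84*q^2 + 8.76*q + 0.51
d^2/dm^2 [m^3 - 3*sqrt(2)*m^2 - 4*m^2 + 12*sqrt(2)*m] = 6*m - 6*sqrt(2) - 8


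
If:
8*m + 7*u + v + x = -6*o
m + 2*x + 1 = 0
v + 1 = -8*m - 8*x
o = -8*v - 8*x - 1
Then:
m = -2*x - 1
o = -72*x - 57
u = 439*x/7 + 49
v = 8*x + 7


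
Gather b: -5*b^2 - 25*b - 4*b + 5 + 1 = -5*b^2 - 29*b + 6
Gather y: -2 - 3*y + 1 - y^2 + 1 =-y^2 - 3*y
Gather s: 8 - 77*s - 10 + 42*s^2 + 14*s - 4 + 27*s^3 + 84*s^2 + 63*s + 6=27*s^3 + 126*s^2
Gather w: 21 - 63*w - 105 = -63*w - 84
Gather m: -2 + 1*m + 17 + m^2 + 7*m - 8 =m^2 + 8*m + 7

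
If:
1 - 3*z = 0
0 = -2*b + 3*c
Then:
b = 3*c/2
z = 1/3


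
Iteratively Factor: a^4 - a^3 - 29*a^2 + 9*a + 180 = (a - 3)*(a^3 + 2*a^2 - 23*a - 60) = (a - 5)*(a - 3)*(a^2 + 7*a + 12) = (a - 5)*(a - 3)*(a + 4)*(a + 3)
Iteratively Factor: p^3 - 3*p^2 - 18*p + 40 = (p - 5)*(p^2 + 2*p - 8) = (p - 5)*(p + 4)*(p - 2)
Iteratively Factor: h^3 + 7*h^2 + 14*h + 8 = (h + 4)*(h^2 + 3*h + 2) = (h + 1)*(h + 4)*(h + 2)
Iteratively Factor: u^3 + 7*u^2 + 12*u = (u)*(u^2 + 7*u + 12) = u*(u + 4)*(u + 3)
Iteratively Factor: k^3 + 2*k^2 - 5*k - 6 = (k + 3)*(k^2 - k - 2) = (k + 1)*(k + 3)*(k - 2)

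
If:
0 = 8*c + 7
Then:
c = -7/8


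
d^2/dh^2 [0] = 0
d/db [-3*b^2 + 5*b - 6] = 5 - 6*b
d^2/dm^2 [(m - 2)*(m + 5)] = 2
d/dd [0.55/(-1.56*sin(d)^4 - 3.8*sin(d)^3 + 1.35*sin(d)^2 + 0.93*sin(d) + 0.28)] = (3.432*sin(d)^3 + 6.27*sin(d)^2 - 1.485*sin(d) - 0.5115)*cos(d)/(-1.56*sin(d)^4 - 3.8*sin(d)^3 + 1.35*sin(d)^2 + 0.93*sin(d) + 0.28)^2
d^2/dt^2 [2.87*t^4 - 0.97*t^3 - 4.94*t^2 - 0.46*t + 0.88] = 34.44*t^2 - 5.82*t - 9.88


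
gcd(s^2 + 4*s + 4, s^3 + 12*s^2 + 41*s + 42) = s + 2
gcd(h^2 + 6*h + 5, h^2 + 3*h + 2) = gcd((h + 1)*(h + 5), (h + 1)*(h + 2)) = h + 1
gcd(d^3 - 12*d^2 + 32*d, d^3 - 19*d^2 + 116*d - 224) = d^2 - 12*d + 32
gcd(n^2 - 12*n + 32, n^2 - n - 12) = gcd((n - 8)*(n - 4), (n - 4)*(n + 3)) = n - 4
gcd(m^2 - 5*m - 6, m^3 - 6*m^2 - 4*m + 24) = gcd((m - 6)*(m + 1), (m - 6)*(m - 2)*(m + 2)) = m - 6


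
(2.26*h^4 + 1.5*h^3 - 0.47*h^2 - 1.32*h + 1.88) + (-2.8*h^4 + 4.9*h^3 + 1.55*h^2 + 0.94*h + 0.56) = -0.54*h^4 + 6.4*h^3 + 1.08*h^2 - 0.38*h + 2.44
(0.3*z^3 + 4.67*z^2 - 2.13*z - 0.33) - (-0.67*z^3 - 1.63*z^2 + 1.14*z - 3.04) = 0.97*z^3 + 6.3*z^2 - 3.27*z + 2.71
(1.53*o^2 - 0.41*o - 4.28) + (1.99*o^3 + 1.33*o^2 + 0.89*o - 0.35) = 1.99*o^3 + 2.86*o^2 + 0.48*o - 4.63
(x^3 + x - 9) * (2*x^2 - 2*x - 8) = 2*x^5 - 2*x^4 - 6*x^3 - 20*x^2 + 10*x + 72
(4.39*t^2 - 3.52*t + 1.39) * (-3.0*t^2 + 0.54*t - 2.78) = -13.17*t^4 + 12.9306*t^3 - 18.275*t^2 + 10.5362*t - 3.8642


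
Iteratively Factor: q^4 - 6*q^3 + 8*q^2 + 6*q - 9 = (q - 3)*(q^3 - 3*q^2 - q + 3) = (q - 3)*(q - 1)*(q^2 - 2*q - 3) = (q - 3)*(q - 1)*(q + 1)*(q - 3)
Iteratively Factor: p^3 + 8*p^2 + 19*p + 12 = (p + 3)*(p^2 + 5*p + 4) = (p + 3)*(p + 4)*(p + 1)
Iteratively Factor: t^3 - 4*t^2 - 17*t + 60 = (t + 4)*(t^2 - 8*t + 15) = (t - 3)*(t + 4)*(t - 5)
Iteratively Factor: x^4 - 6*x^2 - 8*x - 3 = (x + 1)*(x^3 - x^2 - 5*x - 3) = (x + 1)^2*(x^2 - 2*x - 3) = (x + 1)^3*(x - 3)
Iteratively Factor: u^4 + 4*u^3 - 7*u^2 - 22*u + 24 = (u + 4)*(u^3 - 7*u + 6) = (u + 3)*(u + 4)*(u^2 - 3*u + 2) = (u - 1)*(u + 3)*(u + 4)*(u - 2)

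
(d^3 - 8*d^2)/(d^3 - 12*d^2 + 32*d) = d/(d - 4)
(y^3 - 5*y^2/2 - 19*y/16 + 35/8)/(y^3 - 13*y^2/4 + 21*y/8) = (4*y^2 - 3*y - 10)/(2*y*(2*y - 3))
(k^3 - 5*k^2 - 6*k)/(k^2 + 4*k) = (k^2 - 5*k - 6)/(k + 4)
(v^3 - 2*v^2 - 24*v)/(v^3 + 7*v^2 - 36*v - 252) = v*(v + 4)/(v^2 + 13*v + 42)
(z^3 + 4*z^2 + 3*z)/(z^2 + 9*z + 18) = z*(z + 1)/(z + 6)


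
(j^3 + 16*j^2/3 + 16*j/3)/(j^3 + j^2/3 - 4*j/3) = (j + 4)/(j - 1)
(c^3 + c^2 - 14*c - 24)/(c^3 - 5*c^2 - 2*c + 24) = (c + 3)/(c - 3)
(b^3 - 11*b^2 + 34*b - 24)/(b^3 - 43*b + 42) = (b - 4)/(b + 7)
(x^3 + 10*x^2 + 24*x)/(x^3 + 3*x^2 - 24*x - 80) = x*(x + 6)/(x^2 - x - 20)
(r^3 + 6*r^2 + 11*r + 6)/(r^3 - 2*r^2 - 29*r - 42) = (r + 1)/(r - 7)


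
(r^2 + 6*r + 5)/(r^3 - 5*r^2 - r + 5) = (r + 5)/(r^2 - 6*r + 5)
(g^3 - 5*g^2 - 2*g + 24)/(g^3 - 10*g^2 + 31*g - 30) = (g^2 - 2*g - 8)/(g^2 - 7*g + 10)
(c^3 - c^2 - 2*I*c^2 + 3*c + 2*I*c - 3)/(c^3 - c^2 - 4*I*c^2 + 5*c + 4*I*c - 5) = (c - 3*I)/(c - 5*I)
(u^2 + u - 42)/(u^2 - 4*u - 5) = (-u^2 - u + 42)/(-u^2 + 4*u + 5)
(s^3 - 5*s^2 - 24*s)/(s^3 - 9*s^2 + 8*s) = (s + 3)/(s - 1)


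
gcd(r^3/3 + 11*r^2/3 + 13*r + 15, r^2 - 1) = 1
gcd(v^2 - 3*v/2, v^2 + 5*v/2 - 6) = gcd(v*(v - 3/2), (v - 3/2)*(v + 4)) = v - 3/2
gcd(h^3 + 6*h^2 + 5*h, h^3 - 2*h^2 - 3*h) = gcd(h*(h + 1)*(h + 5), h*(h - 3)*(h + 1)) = h^2 + h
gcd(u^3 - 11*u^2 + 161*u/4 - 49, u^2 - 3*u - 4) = u - 4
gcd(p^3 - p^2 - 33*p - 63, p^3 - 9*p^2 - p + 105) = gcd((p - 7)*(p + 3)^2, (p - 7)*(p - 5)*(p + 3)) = p^2 - 4*p - 21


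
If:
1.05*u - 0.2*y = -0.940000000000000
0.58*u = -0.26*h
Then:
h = 1.9970695970696 - 0.424908424908425*y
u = 0.19047619047619*y - 0.895238095238095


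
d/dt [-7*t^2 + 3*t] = 3 - 14*t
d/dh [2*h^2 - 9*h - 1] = 4*h - 9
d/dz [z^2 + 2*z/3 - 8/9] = 2*z + 2/3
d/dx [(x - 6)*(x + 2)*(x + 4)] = 3*x^2 - 28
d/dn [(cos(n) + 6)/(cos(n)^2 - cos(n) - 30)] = (cos(n)^2 + 12*cos(n) + 24)*sin(n)/(sin(n)^2 + cos(n) + 29)^2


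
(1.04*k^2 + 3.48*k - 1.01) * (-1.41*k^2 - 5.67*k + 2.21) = -1.4664*k^4 - 10.8036*k^3 - 16.0091*k^2 + 13.4175*k - 2.2321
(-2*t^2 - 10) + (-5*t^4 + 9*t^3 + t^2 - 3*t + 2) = -5*t^4 + 9*t^3 - t^2 - 3*t - 8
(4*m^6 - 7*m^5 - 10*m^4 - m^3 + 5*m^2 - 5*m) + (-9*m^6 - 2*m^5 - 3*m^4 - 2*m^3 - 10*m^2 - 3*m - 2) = -5*m^6 - 9*m^5 - 13*m^4 - 3*m^3 - 5*m^2 - 8*m - 2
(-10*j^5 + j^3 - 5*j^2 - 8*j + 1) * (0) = 0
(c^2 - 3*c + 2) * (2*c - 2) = 2*c^3 - 8*c^2 + 10*c - 4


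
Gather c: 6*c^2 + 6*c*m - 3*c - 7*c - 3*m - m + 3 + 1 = 6*c^2 + c*(6*m - 10) - 4*m + 4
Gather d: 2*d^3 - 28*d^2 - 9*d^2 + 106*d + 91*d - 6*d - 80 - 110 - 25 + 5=2*d^3 - 37*d^2 + 191*d - 210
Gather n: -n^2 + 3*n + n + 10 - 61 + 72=-n^2 + 4*n + 21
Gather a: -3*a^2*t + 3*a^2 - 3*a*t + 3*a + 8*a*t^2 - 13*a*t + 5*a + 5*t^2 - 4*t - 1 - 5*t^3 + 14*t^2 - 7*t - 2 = a^2*(3 - 3*t) + a*(8*t^2 - 16*t + 8) - 5*t^3 + 19*t^2 - 11*t - 3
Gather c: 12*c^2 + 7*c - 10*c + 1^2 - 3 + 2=12*c^2 - 3*c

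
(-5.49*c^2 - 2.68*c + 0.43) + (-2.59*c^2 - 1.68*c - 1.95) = -8.08*c^2 - 4.36*c - 1.52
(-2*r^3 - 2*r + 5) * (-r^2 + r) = 2*r^5 - 2*r^4 + 2*r^3 - 7*r^2 + 5*r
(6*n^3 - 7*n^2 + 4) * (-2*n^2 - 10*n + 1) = -12*n^5 - 46*n^4 + 76*n^3 - 15*n^2 - 40*n + 4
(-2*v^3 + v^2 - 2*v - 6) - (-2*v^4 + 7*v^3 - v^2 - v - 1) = 2*v^4 - 9*v^3 + 2*v^2 - v - 5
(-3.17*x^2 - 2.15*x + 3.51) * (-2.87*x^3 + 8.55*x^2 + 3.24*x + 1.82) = 9.0979*x^5 - 20.933*x^4 - 38.727*x^3 + 17.2751*x^2 + 7.4594*x + 6.3882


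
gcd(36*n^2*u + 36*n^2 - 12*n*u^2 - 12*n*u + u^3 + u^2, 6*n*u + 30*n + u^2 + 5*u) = 1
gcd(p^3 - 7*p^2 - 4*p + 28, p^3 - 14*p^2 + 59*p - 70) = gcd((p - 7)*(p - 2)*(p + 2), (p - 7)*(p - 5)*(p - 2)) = p^2 - 9*p + 14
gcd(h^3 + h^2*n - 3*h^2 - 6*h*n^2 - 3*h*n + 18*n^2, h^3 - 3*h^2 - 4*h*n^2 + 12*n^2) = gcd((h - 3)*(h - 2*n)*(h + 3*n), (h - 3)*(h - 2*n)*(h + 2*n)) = h^2 - 2*h*n - 3*h + 6*n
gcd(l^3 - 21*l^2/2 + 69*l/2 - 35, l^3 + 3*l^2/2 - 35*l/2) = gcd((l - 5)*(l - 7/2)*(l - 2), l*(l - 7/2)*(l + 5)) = l - 7/2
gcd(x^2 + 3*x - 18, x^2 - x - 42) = x + 6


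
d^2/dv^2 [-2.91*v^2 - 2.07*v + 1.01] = -5.82000000000000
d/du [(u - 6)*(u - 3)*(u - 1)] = 3*u^2 - 20*u + 27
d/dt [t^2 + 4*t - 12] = 2*t + 4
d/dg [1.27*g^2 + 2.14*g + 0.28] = 2.54*g + 2.14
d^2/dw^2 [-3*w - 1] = 0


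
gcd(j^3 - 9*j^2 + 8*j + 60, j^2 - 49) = 1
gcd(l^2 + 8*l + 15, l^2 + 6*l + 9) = l + 3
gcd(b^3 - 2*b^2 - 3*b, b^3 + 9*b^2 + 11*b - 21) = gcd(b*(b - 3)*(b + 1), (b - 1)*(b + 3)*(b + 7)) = 1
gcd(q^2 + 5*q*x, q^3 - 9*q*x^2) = q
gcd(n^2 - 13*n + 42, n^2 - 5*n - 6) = n - 6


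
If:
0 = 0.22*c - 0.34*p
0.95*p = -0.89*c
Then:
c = 0.00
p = 0.00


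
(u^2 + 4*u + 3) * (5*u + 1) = 5*u^3 + 21*u^2 + 19*u + 3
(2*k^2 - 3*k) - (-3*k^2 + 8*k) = 5*k^2 - 11*k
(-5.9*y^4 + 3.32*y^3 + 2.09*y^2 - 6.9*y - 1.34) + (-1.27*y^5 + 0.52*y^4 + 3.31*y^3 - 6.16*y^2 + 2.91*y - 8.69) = -1.27*y^5 - 5.38*y^4 + 6.63*y^3 - 4.07*y^2 - 3.99*y - 10.03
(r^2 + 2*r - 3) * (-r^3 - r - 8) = -r^5 - 2*r^4 + 2*r^3 - 10*r^2 - 13*r + 24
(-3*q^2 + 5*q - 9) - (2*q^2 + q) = -5*q^2 + 4*q - 9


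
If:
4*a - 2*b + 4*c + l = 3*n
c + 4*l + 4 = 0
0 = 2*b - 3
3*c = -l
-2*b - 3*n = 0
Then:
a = -1/11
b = 3/2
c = 4/11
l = -12/11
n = -1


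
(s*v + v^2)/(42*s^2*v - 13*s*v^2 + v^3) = (s + v)/(42*s^2 - 13*s*v + v^2)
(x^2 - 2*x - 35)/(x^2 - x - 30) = (x - 7)/(x - 6)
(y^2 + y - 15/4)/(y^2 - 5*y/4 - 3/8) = 2*(2*y + 5)/(4*y + 1)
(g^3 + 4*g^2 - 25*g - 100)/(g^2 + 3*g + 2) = (g^3 + 4*g^2 - 25*g - 100)/(g^2 + 3*g + 2)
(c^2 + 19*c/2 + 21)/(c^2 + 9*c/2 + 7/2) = (c + 6)/(c + 1)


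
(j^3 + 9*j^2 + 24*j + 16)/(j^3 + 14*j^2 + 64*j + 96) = (j + 1)/(j + 6)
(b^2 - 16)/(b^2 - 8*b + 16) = (b + 4)/(b - 4)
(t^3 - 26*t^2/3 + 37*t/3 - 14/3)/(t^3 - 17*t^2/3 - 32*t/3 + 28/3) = (t - 1)/(t + 2)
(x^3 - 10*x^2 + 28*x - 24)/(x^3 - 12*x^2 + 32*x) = (x^3 - 10*x^2 + 28*x - 24)/(x*(x^2 - 12*x + 32))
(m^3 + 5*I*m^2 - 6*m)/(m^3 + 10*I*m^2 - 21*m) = (m + 2*I)/(m + 7*I)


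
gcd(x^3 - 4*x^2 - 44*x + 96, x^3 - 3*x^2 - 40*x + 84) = x^2 + 4*x - 12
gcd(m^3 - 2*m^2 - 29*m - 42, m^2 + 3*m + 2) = m + 2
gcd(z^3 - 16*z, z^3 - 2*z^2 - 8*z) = z^2 - 4*z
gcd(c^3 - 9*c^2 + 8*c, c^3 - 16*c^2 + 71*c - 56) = c^2 - 9*c + 8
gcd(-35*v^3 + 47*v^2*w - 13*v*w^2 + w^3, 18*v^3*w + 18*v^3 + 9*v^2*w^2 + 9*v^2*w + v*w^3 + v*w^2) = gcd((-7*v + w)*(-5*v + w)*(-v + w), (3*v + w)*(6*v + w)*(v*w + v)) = 1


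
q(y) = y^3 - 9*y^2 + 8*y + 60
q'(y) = 3*y^2 - 18*y + 8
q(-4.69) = -278.65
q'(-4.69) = 158.41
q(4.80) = 1.63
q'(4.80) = -9.28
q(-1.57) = 21.39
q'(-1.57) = 43.65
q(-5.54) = -430.58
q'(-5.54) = 199.79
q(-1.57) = 21.39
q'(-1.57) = 43.65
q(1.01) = 59.93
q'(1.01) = -7.12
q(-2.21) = -12.43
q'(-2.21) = 62.43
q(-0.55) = 52.71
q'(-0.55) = 18.81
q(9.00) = 132.00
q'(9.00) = 89.00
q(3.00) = 30.00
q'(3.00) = -19.00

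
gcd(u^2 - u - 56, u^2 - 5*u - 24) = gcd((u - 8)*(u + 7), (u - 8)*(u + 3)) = u - 8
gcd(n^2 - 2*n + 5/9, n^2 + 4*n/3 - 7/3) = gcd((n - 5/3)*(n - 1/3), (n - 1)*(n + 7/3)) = 1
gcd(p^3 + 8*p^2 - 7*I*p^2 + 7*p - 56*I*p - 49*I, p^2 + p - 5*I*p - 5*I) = p + 1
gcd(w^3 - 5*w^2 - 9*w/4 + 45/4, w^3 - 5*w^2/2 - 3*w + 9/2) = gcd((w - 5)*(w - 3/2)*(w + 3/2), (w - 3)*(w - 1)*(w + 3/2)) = w + 3/2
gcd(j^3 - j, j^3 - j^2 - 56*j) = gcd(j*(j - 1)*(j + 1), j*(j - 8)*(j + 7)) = j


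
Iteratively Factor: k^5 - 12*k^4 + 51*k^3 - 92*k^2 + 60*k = (k - 5)*(k^4 - 7*k^3 + 16*k^2 - 12*k) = (k - 5)*(k - 2)*(k^3 - 5*k^2 + 6*k) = (k - 5)*(k - 3)*(k - 2)*(k^2 - 2*k) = (k - 5)*(k - 3)*(k - 2)^2*(k)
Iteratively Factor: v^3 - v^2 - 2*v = (v - 2)*(v^2 + v) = (v - 2)*(v + 1)*(v)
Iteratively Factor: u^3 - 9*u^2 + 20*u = (u - 4)*(u^2 - 5*u) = u*(u - 4)*(u - 5)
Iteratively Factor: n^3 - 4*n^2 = (n - 4)*(n^2) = n*(n - 4)*(n)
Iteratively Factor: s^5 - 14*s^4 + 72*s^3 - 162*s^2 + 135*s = (s - 3)*(s^4 - 11*s^3 + 39*s^2 - 45*s) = (s - 5)*(s - 3)*(s^3 - 6*s^2 + 9*s) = s*(s - 5)*(s - 3)*(s^2 - 6*s + 9) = s*(s - 5)*(s - 3)^2*(s - 3)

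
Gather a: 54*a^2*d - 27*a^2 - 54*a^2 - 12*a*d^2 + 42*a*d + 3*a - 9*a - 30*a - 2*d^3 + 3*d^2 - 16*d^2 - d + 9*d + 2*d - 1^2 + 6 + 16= a^2*(54*d - 81) + a*(-12*d^2 + 42*d - 36) - 2*d^3 - 13*d^2 + 10*d + 21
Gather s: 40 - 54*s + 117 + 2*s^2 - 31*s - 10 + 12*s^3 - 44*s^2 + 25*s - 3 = 12*s^3 - 42*s^2 - 60*s + 144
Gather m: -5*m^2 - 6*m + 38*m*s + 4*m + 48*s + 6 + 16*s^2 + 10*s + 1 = -5*m^2 + m*(38*s - 2) + 16*s^2 + 58*s + 7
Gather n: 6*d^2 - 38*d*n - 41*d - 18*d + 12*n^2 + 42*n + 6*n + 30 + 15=6*d^2 - 59*d + 12*n^2 + n*(48 - 38*d) + 45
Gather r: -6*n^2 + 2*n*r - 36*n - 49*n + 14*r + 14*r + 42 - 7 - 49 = -6*n^2 - 85*n + r*(2*n + 28) - 14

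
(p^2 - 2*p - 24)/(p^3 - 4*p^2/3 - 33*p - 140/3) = 3*(p - 6)/(3*p^2 - 16*p - 35)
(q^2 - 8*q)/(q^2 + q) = (q - 8)/(q + 1)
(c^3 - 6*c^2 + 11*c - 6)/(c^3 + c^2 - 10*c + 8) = (c - 3)/(c + 4)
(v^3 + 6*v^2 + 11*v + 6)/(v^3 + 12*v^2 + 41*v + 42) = (v + 1)/(v + 7)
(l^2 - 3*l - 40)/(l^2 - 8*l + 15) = (l^2 - 3*l - 40)/(l^2 - 8*l + 15)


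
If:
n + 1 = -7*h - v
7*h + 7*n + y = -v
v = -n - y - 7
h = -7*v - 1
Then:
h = -85/239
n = 378/239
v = -22/239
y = -2029/239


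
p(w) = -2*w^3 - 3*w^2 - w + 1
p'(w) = -6*w^2 - 6*w - 1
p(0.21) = 0.64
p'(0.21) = -2.52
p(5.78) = -491.21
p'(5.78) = -236.13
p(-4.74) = 151.33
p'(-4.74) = -107.37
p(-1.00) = 1.00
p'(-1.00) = -1.00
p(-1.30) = 1.62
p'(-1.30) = -3.34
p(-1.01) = 1.01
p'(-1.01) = -1.06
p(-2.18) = 9.64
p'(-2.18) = -16.43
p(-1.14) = 1.20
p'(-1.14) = -1.96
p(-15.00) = 6091.00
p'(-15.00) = -1261.00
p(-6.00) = 331.00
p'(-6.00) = -181.00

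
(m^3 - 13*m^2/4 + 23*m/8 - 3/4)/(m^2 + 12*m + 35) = (8*m^3 - 26*m^2 + 23*m - 6)/(8*(m^2 + 12*m + 35))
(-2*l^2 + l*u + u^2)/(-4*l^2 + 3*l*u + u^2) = (2*l + u)/(4*l + u)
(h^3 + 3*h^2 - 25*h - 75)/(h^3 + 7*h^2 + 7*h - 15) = (h - 5)/(h - 1)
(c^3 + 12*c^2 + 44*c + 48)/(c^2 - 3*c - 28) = (c^2 + 8*c + 12)/(c - 7)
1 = 1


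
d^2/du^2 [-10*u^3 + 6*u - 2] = -60*u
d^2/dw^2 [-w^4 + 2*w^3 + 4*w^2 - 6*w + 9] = -12*w^2 + 12*w + 8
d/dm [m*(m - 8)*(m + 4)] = 3*m^2 - 8*m - 32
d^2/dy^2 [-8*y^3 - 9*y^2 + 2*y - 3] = -48*y - 18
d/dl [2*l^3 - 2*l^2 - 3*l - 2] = 6*l^2 - 4*l - 3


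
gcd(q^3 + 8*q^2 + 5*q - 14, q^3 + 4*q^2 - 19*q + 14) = q^2 + 6*q - 7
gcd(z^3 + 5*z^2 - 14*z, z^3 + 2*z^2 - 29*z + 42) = z^2 + 5*z - 14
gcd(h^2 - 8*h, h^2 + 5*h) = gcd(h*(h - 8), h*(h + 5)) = h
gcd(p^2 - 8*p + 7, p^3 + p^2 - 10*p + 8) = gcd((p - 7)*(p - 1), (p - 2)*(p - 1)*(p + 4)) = p - 1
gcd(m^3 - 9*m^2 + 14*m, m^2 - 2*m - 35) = m - 7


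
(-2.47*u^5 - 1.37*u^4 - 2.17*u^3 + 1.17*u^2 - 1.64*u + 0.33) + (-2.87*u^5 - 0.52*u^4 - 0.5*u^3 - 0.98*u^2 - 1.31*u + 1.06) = -5.34*u^5 - 1.89*u^4 - 2.67*u^3 + 0.19*u^2 - 2.95*u + 1.39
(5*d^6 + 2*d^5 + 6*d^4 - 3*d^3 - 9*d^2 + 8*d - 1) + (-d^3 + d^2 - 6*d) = 5*d^6 + 2*d^5 + 6*d^4 - 4*d^3 - 8*d^2 + 2*d - 1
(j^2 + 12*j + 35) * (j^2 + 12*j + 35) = j^4 + 24*j^3 + 214*j^2 + 840*j + 1225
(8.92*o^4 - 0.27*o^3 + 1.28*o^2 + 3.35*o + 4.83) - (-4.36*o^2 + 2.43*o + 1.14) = 8.92*o^4 - 0.27*o^3 + 5.64*o^2 + 0.92*o + 3.69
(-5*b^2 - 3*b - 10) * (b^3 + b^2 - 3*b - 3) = -5*b^5 - 8*b^4 + 2*b^3 + 14*b^2 + 39*b + 30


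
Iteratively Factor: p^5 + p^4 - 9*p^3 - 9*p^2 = (p)*(p^4 + p^3 - 9*p^2 - 9*p) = p*(p - 3)*(p^3 + 4*p^2 + 3*p) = p^2*(p - 3)*(p^2 + 4*p + 3) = p^2*(p - 3)*(p + 1)*(p + 3)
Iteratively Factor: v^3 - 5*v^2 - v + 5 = (v + 1)*(v^2 - 6*v + 5) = (v - 5)*(v + 1)*(v - 1)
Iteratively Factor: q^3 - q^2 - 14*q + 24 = (q + 4)*(q^2 - 5*q + 6) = (q - 2)*(q + 4)*(q - 3)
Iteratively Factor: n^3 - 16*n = (n - 4)*(n^2 + 4*n) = n*(n - 4)*(n + 4)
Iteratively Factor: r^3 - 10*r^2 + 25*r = (r - 5)*(r^2 - 5*r) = r*(r - 5)*(r - 5)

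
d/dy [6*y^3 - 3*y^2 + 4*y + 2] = 18*y^2 - 6*y + 4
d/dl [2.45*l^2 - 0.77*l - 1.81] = 4.9*l - 0.77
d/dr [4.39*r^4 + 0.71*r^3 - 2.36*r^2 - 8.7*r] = 17.56*r^3 + 2.13*r^2 - 4.72*r - 8.7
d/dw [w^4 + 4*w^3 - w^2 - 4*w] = 4*w^3 + 12*w^2 - 2*w - 4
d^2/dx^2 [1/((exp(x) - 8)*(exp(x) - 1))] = (4*exp(3*x) - 27*exp(2*x) + 49*exp(x) + 72)*exp(x)/(exp(6*x) - 27*exp(5*x) + 267*exp(4*x) - 1161*exp(3*x) + 2136*exp(2*x) - 1728*exp(x) + 512)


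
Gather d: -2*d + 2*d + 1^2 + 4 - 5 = 0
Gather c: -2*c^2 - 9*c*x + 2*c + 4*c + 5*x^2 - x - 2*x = -2*c^2 + c*(6 - 9*x) + 5*x^2 - 3*x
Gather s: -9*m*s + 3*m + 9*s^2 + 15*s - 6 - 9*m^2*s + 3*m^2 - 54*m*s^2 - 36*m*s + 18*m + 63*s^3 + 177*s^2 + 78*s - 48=3*m^2 + 21*m + 63*s^3 + s^2*(186 - 54*m) + s*(-9*m^2 - 45*m + 93) - 54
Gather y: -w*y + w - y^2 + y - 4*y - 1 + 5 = w - y^2 + y*(-w - 3) + 4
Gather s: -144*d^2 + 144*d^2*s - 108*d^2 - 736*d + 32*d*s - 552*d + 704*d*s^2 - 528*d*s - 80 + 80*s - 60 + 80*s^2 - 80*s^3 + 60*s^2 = -252*d^2 - 1288*d - 80*s^3 + s^2*(704*d + 140) + s*(144*d^2 - 496*d + 80) - 140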